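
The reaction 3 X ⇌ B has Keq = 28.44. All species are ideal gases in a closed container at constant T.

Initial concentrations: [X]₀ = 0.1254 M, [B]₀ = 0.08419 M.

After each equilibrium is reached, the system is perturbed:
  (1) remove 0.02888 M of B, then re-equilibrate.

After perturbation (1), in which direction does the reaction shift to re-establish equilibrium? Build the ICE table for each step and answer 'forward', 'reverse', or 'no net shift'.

Q₀ = 42.69 vs Keq = 28.44 ⇒ Q>K, reverse
Step 1:
                  X         B
  Initial    0.1254   0.08419
  Change    0.01524 -0.005079
  Equil      0.1406   0.07911
  solve Keq expr → x = -0.005079; check Q = 28.44
Then remove 0.02888 M of B.
Step 2:
                  X         B
  Initial    0.1406   0.05023
  Change    -0.0157  0.005233
  Equil      0.1249   0.05546
  solve Keq expr → x = 0.005233; check Q = 28.44

Direction: forward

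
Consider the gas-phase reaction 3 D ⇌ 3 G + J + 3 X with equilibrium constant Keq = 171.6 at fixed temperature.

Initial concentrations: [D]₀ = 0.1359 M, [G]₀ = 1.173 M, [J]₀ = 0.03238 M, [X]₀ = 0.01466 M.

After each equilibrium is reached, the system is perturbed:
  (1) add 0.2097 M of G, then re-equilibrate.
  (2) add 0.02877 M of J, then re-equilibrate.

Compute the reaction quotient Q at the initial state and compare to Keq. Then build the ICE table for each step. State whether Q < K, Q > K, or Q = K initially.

Q₀ = 6.5602e-05 vs Keq = 171.6 ⇒ Q<K, forward
Step 1:
                    D           G           J           X
  init         0.1359       1.173     0.03238     0.01466
  Δ           -0.1225      0.1225     0.04084      0.1225
  eq          0.01338       1.296     0.07322      0.1372
  solve Keq expr → x = 0.04084; check Q = 171.6
Then add 0.2097 M of G.
Step 2:
                    D           G           J           X
  init        0.01338       1.505     0.07322      0.1372
  Δ          0.001888   -0.001888 -6.2948e-04   -0.001888
  eq          0.01527       1.503     0.07259      0.1353
  solve Keq expr → x = -6.2948e-04; check Q = 171.6
Then add 0.02877 M of J.
Step 3:
                    D           G           J           X
  init        0.01527       1.503      0.1014      0.1353
  Δ          0.001555   -0.001555 -5.1829e-04   -0.001555
  eq          0.01682       1.502      0.1008      0.1337
  solve Keq expr → x = -5.1829e-04; check Q = 171.6

Q₀ = 6.5602e-05; Q < K (proceeds forward)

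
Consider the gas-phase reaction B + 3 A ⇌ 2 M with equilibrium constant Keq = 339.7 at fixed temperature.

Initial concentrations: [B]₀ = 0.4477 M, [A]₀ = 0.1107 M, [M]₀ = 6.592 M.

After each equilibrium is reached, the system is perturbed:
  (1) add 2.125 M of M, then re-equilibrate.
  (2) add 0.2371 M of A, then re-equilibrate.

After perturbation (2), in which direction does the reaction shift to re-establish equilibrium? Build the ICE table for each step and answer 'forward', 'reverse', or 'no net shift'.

Q₀ = 7.1549e+04 vs Keq = 339.7 ⇒ Q>K, reverse
Step 1:
                  B         A         M
  init       0.4477    0.1107     6.592
  Δ          0.1556    0.4667   -0.3111
  eq         0.6033    0.5774     6.281
  solve Keq expr → x = -0.1556; check Q = 339.7
Then add 2.125 M of M.
Step 2:
                  B         A         M
  init       0.6033    0.5774     8.406
  Δ         0.03556    0.1067  -0.07111
  eq         0.6388    0.6841     8.335
  solve Keq expr → x = -0.03556; check Q = 339.7
Then add 0.2371 M of A.
Step 3:
                  B         A         M
  init       0.6388    0.9212     8.335
  Δ        -0.06779   -0.2034    0.1356
  eq          0.571    0.7178      8.47
  solve Keq expr → x = 0.06779; check Q = 339.7

Direction: forward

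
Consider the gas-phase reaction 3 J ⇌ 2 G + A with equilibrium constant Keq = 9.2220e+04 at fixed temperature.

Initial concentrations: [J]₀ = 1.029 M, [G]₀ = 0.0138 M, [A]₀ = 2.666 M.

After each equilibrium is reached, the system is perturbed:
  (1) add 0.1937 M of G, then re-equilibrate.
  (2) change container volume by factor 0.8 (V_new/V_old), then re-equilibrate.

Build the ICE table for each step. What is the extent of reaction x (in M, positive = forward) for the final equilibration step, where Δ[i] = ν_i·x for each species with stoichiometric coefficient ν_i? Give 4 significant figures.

Q₀ = 4.6599e-04 vs Keq = 9.2220e+04 ⇒ Q<K, forward
Step 1:
                  J         G         A
  init        1.029    0.0138     2.666
  Δ          -1.004    0.6695    0.3347
  eq        0.02477    0.6833     3.001
  solve Keq expr → x = 0.3347; check Q = 9.2220e+04
Then add 0.1937 M of G.
Step 2:
                  J         G         A
  init      0.02477     0.877     3.001
  Δ        0.004413 -0.002942 -0.001471
  eq        0.02918     0.874     2.999
  solve Keq expr → x = -0.001471; check Q = 9.2220e+04
Then change container volume by factor 0.8 (V_new/V_old).
Step 3:
                  J         G         A
  init      0.03648     1.093     3.749
  Δ               0         0         0
  eq        0.03648     1.093     3.749
  solve Keq expr → x = 0; check Q = 9.2220e+04

x = 0 M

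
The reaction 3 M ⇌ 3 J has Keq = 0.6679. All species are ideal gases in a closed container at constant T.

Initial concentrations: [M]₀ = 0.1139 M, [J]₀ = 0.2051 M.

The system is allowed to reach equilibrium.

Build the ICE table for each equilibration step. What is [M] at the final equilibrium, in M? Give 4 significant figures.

Q₀ = 5.839 vs Keq = 0.6679 ⇒ Q>K, reverse
Step 1:
                  M         J
  init       0.1139    0.2051
  Δ         0.05631  -0.05631
  eq         0.1702    0.1488
  solve Keq expr → x = -0.01877; check Q = 0.6679

[M]_eq = 0.1702 M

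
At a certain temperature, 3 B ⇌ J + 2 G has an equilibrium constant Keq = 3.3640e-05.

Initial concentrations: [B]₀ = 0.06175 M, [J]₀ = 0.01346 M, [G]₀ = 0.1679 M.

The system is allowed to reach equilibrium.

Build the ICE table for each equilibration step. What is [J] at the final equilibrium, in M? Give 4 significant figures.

Q₀ = 1.612 vs Keq = 3.3640e-05 ⇒ Q>K, reverse
Step 1:
                   B          J          G
  Initial    0.06175    0.01346     0.1679
  Change     0.04037   -0.01346   -0.02692
  Equil       0.1021 1.8026e-06      0.141
  solve Keq expr → x = -0.01346; check Q = 3.3640e-05

[J]_eq = 1.8026e-06 M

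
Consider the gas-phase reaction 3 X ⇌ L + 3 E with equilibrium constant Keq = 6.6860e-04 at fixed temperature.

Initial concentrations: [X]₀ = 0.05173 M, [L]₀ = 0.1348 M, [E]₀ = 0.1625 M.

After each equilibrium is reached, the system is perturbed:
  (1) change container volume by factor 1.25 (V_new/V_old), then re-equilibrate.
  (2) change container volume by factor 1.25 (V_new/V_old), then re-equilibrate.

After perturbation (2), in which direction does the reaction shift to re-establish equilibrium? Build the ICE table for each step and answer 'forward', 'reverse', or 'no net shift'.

Q₀ = 4.179 vs Keq = 6.6860e-04 ⇒ Q>K, reverse
Step 1:
                   X          L          E
  init       0.05173     0.1348     0.1625
  Δ           0.1278   -0.04259    -0.1278
  eq          0.1795    0.09221    0.03474
  solve Keq expr → x = -0.04259; check Q = 6.6860e-04
Then change container volume by factor 1.25 (V_new/V_old).
Step 2:
                   X          L          E
  init        0.1436    0.07377    0.02779
  Δ        -0.001713 5.7099e-04   0.001713
  eq          0.1419    0.07434    0.02951
  solve Keq expr → x = 5.7099e-04; check Q = 6.6860e-04
Then change container volume by factor 1.25 (V_new/V_old).
Step 3:
                   X          L          E
  init        0.1135    0.05947     0.0236
  Δ        -0.001434 4.7813e-04   0.001434
  eq          0.1121    0.05995    0.02504
  solve Keq expr → x = 4.7813e-04; check Q = 6.6860e-04

Direction: forward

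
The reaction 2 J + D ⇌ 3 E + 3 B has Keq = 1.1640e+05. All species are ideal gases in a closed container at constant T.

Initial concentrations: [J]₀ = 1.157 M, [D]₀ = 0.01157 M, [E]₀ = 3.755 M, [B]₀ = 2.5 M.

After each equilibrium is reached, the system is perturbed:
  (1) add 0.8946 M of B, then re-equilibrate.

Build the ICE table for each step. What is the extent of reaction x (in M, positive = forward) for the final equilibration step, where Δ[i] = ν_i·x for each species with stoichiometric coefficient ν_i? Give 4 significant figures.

Q₀ = 5.3413e+04 vs Keq = 1.1640e+05 ⇒ Q<K, forward
Step 1:
                  J         D         E         B
  Initial     1.157   0.01157     3.755       2.5
  Change   -0.01191 -0.005953   0.01786   0.01786
  Equil       1.145  0.005617     3.773     2.518
  solve Keq expr → x = 0.005953; check Q = 1.1640e+05
Then add 0.8946 M of B.
Step 2:
                  J         D         E         B
  Initial     1.145  0.005617     3.773     3.412
  Change      0.015  0.007501   -0.0225   -0.0225
  Equil        1.16   0.01312      3.75      3.39
  solve Keq expr → x = -0.007501; check Q = 1.1640e+05

x = -0.007501 M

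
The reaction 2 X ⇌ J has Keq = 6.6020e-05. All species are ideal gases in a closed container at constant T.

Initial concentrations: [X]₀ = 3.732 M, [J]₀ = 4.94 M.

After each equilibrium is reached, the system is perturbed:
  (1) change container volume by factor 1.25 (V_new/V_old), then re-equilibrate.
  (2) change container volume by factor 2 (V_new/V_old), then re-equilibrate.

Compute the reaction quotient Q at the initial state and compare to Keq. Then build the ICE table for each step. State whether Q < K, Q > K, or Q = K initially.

Q₀ = 0.3547; Q > K (proceeds reverse)

Q₀ = 0.3547 vs Keq = 6.6020e-05 ⇒ Q>K, reverse
Step 1:
                   X          J
  I            3.732       4.94
  C            9.856     -4.928
  E            13.59    0.01219
  solve Keq expr → x = -4.928; check Q = 6.6020e-05
Then change container volume by factor 1.25 (V_new/V_old).
Step 2:
                   X          J
  I            10.87   0.009751
  C         0.003889  -0.001945
  E            10.87   0.007806
  solve Keq expr → x = -0.001945; check Q = 6.6020e-05
Then change container volume by factor 2 (V_new/V_old).
Step 3:
                   X          J
  I            5.437   0.003903
  C         0.003898  -0.001949
  E            5.441   0.001954
  solve Keq expr → x = -0.001949; check Q = 6.6020e-05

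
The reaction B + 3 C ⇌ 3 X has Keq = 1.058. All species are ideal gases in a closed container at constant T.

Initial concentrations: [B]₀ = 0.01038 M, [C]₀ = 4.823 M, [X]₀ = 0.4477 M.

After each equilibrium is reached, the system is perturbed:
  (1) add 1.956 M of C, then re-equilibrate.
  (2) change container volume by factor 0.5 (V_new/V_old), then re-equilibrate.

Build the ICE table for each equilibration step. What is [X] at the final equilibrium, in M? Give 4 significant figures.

Q₀ = 0.07706 vs Keq = 1.058 ⇒ Q<K, forward
Step 1:
                  B         C         X
  I         0.01038     4.823    0.4477
  C       -0.009455  -0.02836   0.02836
  E       9.2522e-04     4.795    0.4761
  solve Keq expr → x = 0.009455; check Q = 1.058
Then add 1.956 M of C.
Step 2:
                  B         C         X
  I       9.2522e-04     6.751    0.4761
  C       -5.8975e-04 -0.001769  0.001769
  E       3.3547e-04     6.749    0.4778
  solve Keq expr → x = 5.8975e-04; check Q = 1.058
Then change container volume by factor 0.5 (V_new/V_old).
Step 3:
                  B         C         X
  I       6.7094e-04      13.5    0.9557
  C       -3.3434e-04 -0.001003  0.001003
  E       3.3660e-04      13.5    0.9567
  solve Keq expr → x = 3.3434e-04; check Q = 1.058

[X]_eq = 0.9567 M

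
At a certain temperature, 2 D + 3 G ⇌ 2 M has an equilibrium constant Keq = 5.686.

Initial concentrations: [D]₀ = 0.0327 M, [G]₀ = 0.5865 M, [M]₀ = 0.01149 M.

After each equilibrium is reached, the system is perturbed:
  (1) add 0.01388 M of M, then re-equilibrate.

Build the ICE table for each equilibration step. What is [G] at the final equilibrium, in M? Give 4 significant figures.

Q₀ = 0.612 vs Keq = 5.686 ⇒ Q<K, forward
Step 1:
                  D         G         M
  I          0.0327    0.5865   0.01149
  C        -0.01089  -0.01634   0.01089
  E         0.02181    0.5702   0.02238
  solve Keq expr → x = 0.005447; check Q = 5.686
Then add 0.01388 M of M.
Step 2:
                  D         G         M
  I         0.02181    0.5702   0.03626
  C        0.006481  0.009721 -0.006481
  E         0.02829    0.5799   0.02978
  solve Keq expr → x = -0.00324; check Q = 5.686

[G]_eq = 0.5799 M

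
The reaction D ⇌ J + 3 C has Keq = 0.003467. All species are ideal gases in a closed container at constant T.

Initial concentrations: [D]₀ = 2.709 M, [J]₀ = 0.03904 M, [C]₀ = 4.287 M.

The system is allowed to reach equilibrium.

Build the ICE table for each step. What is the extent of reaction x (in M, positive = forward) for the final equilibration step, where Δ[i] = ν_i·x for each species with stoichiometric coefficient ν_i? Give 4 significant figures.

Q₀ = 1.135 vs Keq = 0.003467 ⇒ Q>K, reverse
Step 1:
                    D           J           C
  I             2.709     0.03904       4.287
  C           0.03891    -0.03891     -0.1167
  E             2.748  1.3136e-04        4.17
  solve Keq expr → x = -0.03891; check Q = 0.003467

x = -0.03891 M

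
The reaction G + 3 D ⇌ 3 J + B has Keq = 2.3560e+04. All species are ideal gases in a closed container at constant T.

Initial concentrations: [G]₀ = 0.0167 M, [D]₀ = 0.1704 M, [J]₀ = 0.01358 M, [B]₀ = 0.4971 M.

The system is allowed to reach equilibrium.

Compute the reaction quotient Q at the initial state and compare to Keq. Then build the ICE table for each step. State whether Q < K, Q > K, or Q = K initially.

Q₀ = 0.01507 vs Keq = 2.3560e+04 ⇒ Q<K, forward
Step 1:
                  G         D         J         B
  Initial    0.0167    0.1704   0.01358    0.4971
  Change    -0.0167  -0.05009   0.05009    0.0167
  Equil   3.2324e-06    0.1203   0.06367    0.5138
  solve Keq expr → x = 0.0167; check Q = 2.3560e+04

Q₀ = 0.01507; Q < K (proceeds forward)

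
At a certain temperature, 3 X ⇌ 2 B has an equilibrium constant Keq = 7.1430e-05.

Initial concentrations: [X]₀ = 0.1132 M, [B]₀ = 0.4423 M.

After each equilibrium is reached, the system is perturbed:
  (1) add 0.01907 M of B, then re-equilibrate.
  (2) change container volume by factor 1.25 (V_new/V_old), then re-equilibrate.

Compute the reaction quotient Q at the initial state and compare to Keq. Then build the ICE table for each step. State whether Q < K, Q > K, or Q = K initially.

Q₀ = 134.9 vs Keq = 7.1430e-05 ⇒ Q>K, reverse
Step 1:
                   X          B
  I           0.1132     0.4423
  C           0.6549    -0.4366
  E           0.7681    0.00569
  solve Keq expr → x = -0.2183; check Q = 7.1430e-05
Then add 0.01907 M of B.
Step 2:
                   X          B
  I           0.7681    0.02476
  C          0.02813   -0.01875
  E           0.7962   0.006005
  solve Keq expr → x = -0.009377; check Q = 7.1430e-05
Then change container volume by factor 1.25 (V_new/V_old).
Step 3:
                   X          B
  I            0.637   0.004804
  C       7.4938e-04 -4.9959e-04
  E           0.6377   0.004304
  solve Keq expr → x = -2.4979e-04; check Q = 7.1430e-05

Q₀ = 134.9; Q > K (proceeds reverse)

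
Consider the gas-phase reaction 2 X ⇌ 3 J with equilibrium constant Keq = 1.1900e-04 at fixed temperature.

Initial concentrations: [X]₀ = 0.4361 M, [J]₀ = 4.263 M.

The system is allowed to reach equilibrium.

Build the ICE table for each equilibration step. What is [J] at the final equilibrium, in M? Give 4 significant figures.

[J]_eq = 0.107 M

Q₀ = 407.4 vs Keq = 1.1900e-04 ⇒ Q>K, reverse
Step 1:
                    X           J
  init         0.4361       4.263
  Δ             2.771      -4.156
  eq            3.207       0.107
  solve Keq expr → x = -1.385; check Q = 1.1900e-04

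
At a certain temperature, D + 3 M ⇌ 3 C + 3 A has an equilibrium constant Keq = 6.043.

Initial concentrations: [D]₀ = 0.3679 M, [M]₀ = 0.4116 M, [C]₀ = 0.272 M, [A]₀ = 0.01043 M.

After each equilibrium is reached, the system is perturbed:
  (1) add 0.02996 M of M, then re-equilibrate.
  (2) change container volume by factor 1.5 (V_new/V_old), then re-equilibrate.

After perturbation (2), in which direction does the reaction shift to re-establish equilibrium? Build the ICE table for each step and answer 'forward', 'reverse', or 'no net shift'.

Direction: forward

Q₀ = 8.9003e-07 vs Keq = 6.043 ⇒ Q<K, forward
Step 1:
                    D           M           C           A
  Initial      0.3679      0.4116       0.272     0.01043
  Change     -0.09261     -0.2778      0.2778      0.2778
  Equil        0.2753      0.1338      0.5498      0.2883
  solve Keq expr → x = 0.09261; check Q = 6.043
Then add 0.02996 M of M.
Step 2:
                    D           M           C           A
  Initial      0.2753      0.1637      0.5498      0.2883
  Change    -0.005607    -0.01682     0.01682     0.01682
  Equil        0.2697      0.1469      0.5667      0.3051
  solve Keq expr → x = 0.005607; check Q = 6.043
Then change container volume by factor 1.5 (V_new/V_old).
Step 3:
                    D           M           C           A
  Initial      0.1798     0.09794      0.3778      0.2034
  Change     -0.00474    -0.01422     0.01422     0.01422
  Equil         0.175     0.08372       0.392      0.2176
  solve Keq expr → x = 0.00474; check Q = 6.043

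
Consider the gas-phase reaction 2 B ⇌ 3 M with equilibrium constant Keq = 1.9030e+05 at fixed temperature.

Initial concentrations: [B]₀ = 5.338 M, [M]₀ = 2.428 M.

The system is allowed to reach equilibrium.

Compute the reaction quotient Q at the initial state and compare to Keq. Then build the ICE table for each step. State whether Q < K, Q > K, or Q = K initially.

Q₀ = 0.5023 vs Keq = 1.9030e+05 ⇒ Q<K, forward
Step 1:
                    B           M
  init          5.338       2.428
  Δ            -5.262       7.893
  eq          0.07601       10.32
  solve Keq expr → x = 2.631; check Q = 1.9030e+05

Q₀ = 0.5023; Q < K (proceeds forward)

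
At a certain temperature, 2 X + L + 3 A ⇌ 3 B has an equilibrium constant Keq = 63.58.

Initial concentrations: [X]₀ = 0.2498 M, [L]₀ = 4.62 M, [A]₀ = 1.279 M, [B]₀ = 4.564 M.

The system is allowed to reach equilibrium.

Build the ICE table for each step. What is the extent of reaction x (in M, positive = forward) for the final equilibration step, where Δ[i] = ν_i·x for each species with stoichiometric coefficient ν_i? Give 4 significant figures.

x = -0.03974 M

Q₀ = 157.6 vs Keq = 63.58 ⇒ Q>K, reverse
Step 1:
                    X           L           A           B
  Initial      0.2498        4.62       1.279       4.564
  Change      0.07948     0.03974      0.1192     -0.1192
  Equil        0.3293        4.66       1.398       4.445
  solve Keq expr → x = -0.03974; check Q = 63.58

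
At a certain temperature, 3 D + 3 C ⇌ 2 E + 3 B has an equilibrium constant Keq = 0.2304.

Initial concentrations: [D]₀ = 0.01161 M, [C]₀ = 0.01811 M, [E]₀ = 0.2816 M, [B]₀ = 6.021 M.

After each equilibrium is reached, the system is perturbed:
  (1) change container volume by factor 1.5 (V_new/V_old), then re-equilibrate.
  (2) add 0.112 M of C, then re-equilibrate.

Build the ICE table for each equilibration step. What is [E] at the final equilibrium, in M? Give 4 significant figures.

Q₀ = 1.8622e+12 vs Keq = 0.2304 ⇒ Q>K, reverse
Step 1:
                  D         C         E         B
  I         0.01161   0.01811    0.2816     6.021
  C           0.418     0.418   -0.2787    -0.418
  E          0.4296    0.4361  0.002935     5.603
  solve Keq expr → x = -0.1393; check Q = 0.2304
Then change container volume by factor 1.5 (V_new/V_old).
Step 2:
                  D         C         E         B
  I          0.2864    0.2907  0.001957     3.735
  C       5.2497e-04 5.2497e-04 -3.4998e-04 -5.2497e-04
  E          0.2869    0.2913  0.001607     3.735
  solve Keq expr → x = -1.7499e-04; check Q = 0.2304
Then add 0.112 M of C.
Step 3:
                  D         C         E         B
  I          0.2869    0.4033  0.001607     3.735
  C       -0.001463 -0.001463 9.7518e-04  0.001463
  E          0.2855    0.4018  0.002582     3.736
  solve Keq expr → x = 4.8759e-04; check Q = 0.2304

[E]_eq = 0.002582 M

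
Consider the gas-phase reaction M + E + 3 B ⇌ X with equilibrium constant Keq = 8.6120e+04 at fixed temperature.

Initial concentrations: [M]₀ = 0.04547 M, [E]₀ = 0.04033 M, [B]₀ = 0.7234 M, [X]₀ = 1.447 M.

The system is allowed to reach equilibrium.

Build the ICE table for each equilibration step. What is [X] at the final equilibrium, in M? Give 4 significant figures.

Q₀ = 2084 vs Keq = 8.6120e+04 ⇒ Q<K, forward
Step 1:
                    M           E           B           X
  Initial     0.04547     0.04033      0.7234       1.447
  Change     -0.03405    -0.03405     -0.1021     0.03405
  Equil       0.01142     0.00628      0.6213       1.481
  solve Keq expr → x = 0.03405; check Q = 8.6120e+04

[X]_eq = 1.481 M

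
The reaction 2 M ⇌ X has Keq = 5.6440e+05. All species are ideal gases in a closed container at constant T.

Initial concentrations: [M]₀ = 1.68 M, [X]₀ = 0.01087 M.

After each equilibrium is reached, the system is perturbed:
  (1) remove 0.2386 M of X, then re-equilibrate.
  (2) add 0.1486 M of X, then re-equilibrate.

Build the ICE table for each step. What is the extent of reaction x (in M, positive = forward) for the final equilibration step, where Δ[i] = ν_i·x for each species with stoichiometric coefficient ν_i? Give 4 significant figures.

x = -5.9767e-05 M

Q₀ = 0.003851 vs Keq = 5.6440e+05 ⇒ Q<K, forward
Step 1:
                   M          X
  init          1.68    0.01087
  Δ           -1.679     0.8394
  eq        0.001227     0.8503
  solve Keq expr → x = 0.8394; check Q = 5.6440e+05
Then remove 0.2386 M of X.
Step 2:
                   M          X
  init      0.001227     0.6117
  Δ       -1.8628e-04 9.3142e-05
  eq        0.001041     0.6117
  solve Keq expr → x = 9.3142e-05; check Q = 5.6440e+05
Then add 0.1486 M of X.
Step 3:
                   M          X
  init      0.001041     0.7603
  Δ       1.1953e-04 -5.9767e-05
  eq        0.001161     0.7603
  solve Keq expr → x = -5.9767e-05; check Q = 5.6440e+05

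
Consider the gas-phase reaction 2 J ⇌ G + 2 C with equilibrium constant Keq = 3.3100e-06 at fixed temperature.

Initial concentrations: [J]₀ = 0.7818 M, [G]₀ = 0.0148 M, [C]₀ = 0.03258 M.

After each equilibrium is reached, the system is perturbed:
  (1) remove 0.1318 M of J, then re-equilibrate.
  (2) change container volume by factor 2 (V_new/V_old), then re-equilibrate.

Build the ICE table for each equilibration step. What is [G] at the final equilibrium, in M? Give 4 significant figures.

[G]_eq = 0.004017 M

Q₀ = 2.5702e-05 vs Keq = 3.3100e-06 ⇒ Q>K, reverse
Step 1:
                  J         G         C
  init       0.7818    0.0148   0.03258
  Δ         0.01538  -0.00769  -0.01538
  eq         0.7972   0.00711    0.0172
  solve Keq expr → x = -0.00769; check Q = 3.3100e-06
Then remove 0.1318 M of J.
Step 2:
                  J         G         C
  init       0.6654   0.00711    0.0172
  Δ        0.001798 -8.9911e-04 -0.001798
  eq         0.6672  0.006211    0.0154
  solve Keq expr → x = -8.9911e-04; check Q = 3.3100e-06
Then change container volume by factor 2 (V_new/V_old).
Step 3:
                  J         G         C
  init       0.3336  0.003105  0.007701
  Δ       -0.001823 9.1135e-04  0.001823
  eq         0.3318  0.004017  0.009524
  solve Keq expr → x = 9.1135e-04; check Q = 3.3100e-06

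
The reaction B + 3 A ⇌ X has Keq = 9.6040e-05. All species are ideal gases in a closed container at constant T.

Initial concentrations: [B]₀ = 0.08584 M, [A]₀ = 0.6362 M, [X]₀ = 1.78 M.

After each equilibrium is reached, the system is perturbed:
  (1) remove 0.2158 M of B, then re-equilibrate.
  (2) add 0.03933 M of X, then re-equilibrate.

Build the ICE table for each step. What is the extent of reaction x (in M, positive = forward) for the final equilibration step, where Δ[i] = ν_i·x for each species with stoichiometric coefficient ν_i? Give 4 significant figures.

Q₀ = 80.53 vs Keq = 9.6040e-05 ⇒ Q>K, reverse
Step 1:
                    B           A           X
  Initial     0.08584      0.6362        1.78
  Change        1.744       5.233      -1.744
  Equil          1.83        5.87     0.03555
  solve Keq expr → x = -1.744; check Q = 9.6040e-05
Then remove 0.2158 M of B.
Step 2:
                    B           A           X
  Initial       1.614        5.87     0.03555
  Change     0.003925     0.01178   -0.003925
  Equil         1.618       5.881     0.03162
  solve Keq expr → x = -0.003925; check Q = 9.6040e-05
Then add 0.03933 M of X.
Step 3:
                    B           A           X
  Initial       1.618       5.881     0.07095
  Change      0.03676      0.1103    -0.03676
  Equil         1.655       5.992     0.03419
  solve Keq expr → x = -0.03676; check Q = 9.6040e-05

x = -0.03676 M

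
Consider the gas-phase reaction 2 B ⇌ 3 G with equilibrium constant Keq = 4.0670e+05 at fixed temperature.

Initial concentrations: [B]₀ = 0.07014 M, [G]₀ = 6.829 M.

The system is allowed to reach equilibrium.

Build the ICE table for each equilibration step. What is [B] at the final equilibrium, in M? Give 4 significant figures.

Q₀ = 6.4735e+04 vs Keq = 4.0670e+05 ⇒ Q<K, forward
Step 1:
                   B          G
  I          0.07014      6.829
  C         -0.04177    0.06266
  E          0.02837      6.892
  solve Keq expr → x = 0.02089; check Q = 4.0670e+05

[B]_eq = 0.02837 M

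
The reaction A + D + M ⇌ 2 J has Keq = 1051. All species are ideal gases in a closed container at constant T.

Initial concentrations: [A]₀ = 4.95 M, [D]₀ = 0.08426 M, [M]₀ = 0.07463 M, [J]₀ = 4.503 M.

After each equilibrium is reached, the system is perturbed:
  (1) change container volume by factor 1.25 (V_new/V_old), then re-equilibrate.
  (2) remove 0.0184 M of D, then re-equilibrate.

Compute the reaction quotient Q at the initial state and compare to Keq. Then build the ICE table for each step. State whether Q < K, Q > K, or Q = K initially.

Q₀ = 651.4 vs Keq = 1051 ⇒ Q<K, forward
Step 1:
                    A           D           M           J
  Initial        4.95     0.08426     0.07463       4.503
  Change     -0.01628    -0.01628    -0.01628     0.03255
  Equil         4.934     0.06798     0.05835       4.536
  solve Keq expr → x = 0.01628; check Q = 1051
Then change container volume by factor 1.25 (V_new/V_old).
Step 2:
                    A           D           M           J
  Initial       3.947     0.05439     0.04668       3.628
  Change     0.005715    0.005715    0.005715    -0.01143
  Equil         3.953      0.0601      0.0524       3.617
  solve Keq expr → x = -0.005715; check Q = 1051
Then remove 0.0184 M of D.
Step 3:
                    A           D           M           J
  Initial       3.953      0.0417      0.0524       3.617
  Change     0.008982    0.008982    0.008982    -0.01796
  Equil         3.962     0.05068     0.06138       3.599
  solve Keq expr → x = -0.008982; check Q = 1051

Q₀ = 651.4; Q < K (proceeds forward)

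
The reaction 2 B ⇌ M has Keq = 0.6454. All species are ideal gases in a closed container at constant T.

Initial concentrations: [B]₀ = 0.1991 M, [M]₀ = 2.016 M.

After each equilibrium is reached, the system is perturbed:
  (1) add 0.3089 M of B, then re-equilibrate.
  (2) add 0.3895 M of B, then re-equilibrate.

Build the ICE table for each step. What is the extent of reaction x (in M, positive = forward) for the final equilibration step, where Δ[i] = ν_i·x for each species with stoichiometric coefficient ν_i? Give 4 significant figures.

Q₀ = 50.86 vs Keq = 0.6454 ⇒ Q>K, reverse
Step 1:
                  B         M
  init       0.1991     2.016
  Δ           1.265   -0.6325
  eq          1.464     1.383
  solve Keq expr → x = -0.6325; check Q = 0.6454
Then add 0.3089 M of B.
Step 2:
                  B         M
  init        1.773     1.383
  Δ         -0.2454    0.1227
  eq          1.528     1.506
  solve Keq expr → x = 0.1227; check Q = 0.6454
Then add 0.3895 M of B.
Step 3:
                  B         M
  init        1.917     1.506
  Δ         -0.3123    0.1561
  eq          1.605     1.662
  solve Keq expr → x = 0.1561; check Q = 0.6454

x = 0.1561 M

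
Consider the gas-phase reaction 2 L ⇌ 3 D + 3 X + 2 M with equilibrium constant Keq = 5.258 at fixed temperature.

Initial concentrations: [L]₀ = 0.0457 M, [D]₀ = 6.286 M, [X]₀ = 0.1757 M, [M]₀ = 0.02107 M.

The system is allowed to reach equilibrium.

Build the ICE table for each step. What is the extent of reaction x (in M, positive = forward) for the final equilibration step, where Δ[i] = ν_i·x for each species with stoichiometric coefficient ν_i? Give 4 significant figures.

Q₀ = 0.2864 vs Keq = 5.258 ⇒ Q<K, forward
Step 1:
                  L         D         X         M
  I          0.0457     6.286    0.1757   0.02107
  C        -0.01958   0.02936   0.02936   0.01958
  E         0.02612     6.315    0.2051   0.04065
  solve Keq expr → x = 0.009788; check Q = 5.258

x = 0.009788 M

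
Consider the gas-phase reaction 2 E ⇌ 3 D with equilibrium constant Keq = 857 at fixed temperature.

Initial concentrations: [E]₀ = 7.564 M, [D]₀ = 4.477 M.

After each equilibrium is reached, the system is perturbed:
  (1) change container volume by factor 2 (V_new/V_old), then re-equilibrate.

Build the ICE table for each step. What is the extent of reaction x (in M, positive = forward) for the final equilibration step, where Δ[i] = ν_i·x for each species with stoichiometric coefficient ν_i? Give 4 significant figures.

Q₀ = 1.568 vs Keq = 857 ⇒ Q<K, forward
Step 1:
                  E         D
  Initial     7.564     4.477
  Change     -5.902     8.852
  Equil       1.662     13.33
  solve Keq expr → x = 2.951; check Q = 857
Then change container volume by factor 2 (V_new/V_old).
Step 2:
                  E         D
  Initial    0.8312     6.665
  Change    -0.2028    0.3041
  Equil      0.6284     6.969
  solve Keq expr → x = 0.1014; check Q = 857

x = 0.1014 M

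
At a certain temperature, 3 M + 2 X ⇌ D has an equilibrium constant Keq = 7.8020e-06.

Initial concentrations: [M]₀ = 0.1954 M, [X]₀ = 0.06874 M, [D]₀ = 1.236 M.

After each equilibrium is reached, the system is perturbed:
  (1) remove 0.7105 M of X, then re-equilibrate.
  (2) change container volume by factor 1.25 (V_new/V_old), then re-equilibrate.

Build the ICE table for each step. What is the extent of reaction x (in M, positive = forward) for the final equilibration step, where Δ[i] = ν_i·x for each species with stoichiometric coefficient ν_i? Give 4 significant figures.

x = -7.2701e-04 M

Q₀ = 3.5061e+04 vs Keq = 7.8020e-06 ⇒ Q>K, reverse
Step 1:
                   M          X          D
  init        0.1954    0.06874      1.236
  Δ            3.699      2.466     -1.233
  eq           3.895      2.535   0.002961
  solve Keq expr → x = -1.233; check Q = 7.8020e-06
Then remove 0.7105 M of X.
Step 2:
                   M          X          D
  init         3.895      1.824   0.002961
  Δ         0.004253   0.002835  -0.001418
  eq           3.899      1.827   0.001544
  solve Keq expr → x = -0.001418; check Q = 7.8020e-06
Then change container volume by factor 1.25 (V_new/V_old).
Step 3:
                   M          X          D
  init         3.119      1.462   0.001235
  Δ         0.002181   0.001454 -7.2701e-04
  eq           3.121      1.463 5.0788e-04
  solve Keq expr → x = -7.2701e-04; check Q = 7.8020e-06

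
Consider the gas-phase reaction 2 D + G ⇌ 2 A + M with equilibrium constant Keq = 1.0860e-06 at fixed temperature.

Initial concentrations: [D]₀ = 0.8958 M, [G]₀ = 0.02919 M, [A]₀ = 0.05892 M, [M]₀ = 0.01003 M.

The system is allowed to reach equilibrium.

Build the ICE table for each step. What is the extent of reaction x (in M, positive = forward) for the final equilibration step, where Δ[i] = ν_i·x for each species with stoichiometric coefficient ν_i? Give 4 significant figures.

Q₀ = 0.001487 vs Keq = 1.0860e-06 ⇒ Q>K, reverse
Step 1:
                    D           G           A           M
  I            0.8958     0.02919     0.05892     0.01003
  C           0.02001     0.01001    -0.02001    -0.01001
  E            0.9158      0.0392     0.03891  2.3585e-05
  solve Keq expr → x = -0.01001; check Q = 1.0860e-06

x = -0.01001 M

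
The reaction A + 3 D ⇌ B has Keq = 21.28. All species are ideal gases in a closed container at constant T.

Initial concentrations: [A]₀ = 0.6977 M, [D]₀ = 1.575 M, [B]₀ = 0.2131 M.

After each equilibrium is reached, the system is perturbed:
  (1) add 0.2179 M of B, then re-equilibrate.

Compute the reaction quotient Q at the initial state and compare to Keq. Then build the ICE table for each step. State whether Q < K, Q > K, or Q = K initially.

Q₀ = 0.07818; Q < K (proceeds forward)

Q₀ = 0.07818 vs Keq = 21.28 ⇒ Q<K, forward
Step 1:
                   A          D          B
  I           0.6977      1.575     0.2131
  C          -0.3775     -1.132     0.3775
  E           0.3202     0.4425     0.5906
  solve Keq expr → x = 0.3775; check Q = 21.28
Then add 0.2179 M of B.
Step 2:
                   A          D          B
  I           0.3202     0.4425     0.8085
  C           0.0132    0.03961    -0.0132
  E           0.3334     0.4822     0.7953
  solve Keq expr → x = -0.0132; check Q = 21.28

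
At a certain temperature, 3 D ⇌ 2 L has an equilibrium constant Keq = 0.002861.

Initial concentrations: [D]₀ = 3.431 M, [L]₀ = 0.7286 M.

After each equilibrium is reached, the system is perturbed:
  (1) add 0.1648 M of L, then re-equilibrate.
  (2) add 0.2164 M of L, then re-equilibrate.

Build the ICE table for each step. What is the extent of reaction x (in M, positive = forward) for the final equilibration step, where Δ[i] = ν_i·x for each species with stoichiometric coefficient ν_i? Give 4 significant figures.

Q₀ = 0.01314 vs Keq = 0.002861 ⇒ Q>K, reverse
Step 1:
                    D           L
  I             3.431      0.7286
  C            0.4738     -0.3159
  E             3.905      0.4127
  solve Keq expr → x = -0.1579; check Q = 0.002861
Then add 0.1648 M of L.
Step 2:
                    D           L
  I             3.905      0.5775
  C            0.1992     -0.1328
  E             4.104      0.4447
  solve Keq expr → x = -0.06641; check Q = 0.002861
Then add 0.2164 M of L.
Step 3:
                    D           L
  I             4.104      0.6611
  C            0.2602     -0.1734
  E             4.364      0.4877
  solve Keq expr → x = -0.08672; check Q = 0.002861

x = -0.08672 M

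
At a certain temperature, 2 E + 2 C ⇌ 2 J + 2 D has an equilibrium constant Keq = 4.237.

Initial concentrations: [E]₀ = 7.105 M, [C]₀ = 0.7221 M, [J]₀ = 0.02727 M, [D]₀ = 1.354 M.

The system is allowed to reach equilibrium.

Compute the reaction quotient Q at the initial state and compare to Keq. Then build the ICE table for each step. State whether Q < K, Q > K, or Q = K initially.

Q₀ = 5.1795e-05 vs Keq = 4.237 ⇒ Q<K, forward
Step 1:
                  E         C         J         D
  init        7.105    0.7221   0.02727     1.354
  Δ         -0.6253   -0.6253    0.6253    0.6253
  eq           6.48   0.09683    0.6525     1.979
  solve Keq expr → x = 0.3126; check Q = 4.237

Q₀ = 5.1795e-05; Q < K (proceeds forward)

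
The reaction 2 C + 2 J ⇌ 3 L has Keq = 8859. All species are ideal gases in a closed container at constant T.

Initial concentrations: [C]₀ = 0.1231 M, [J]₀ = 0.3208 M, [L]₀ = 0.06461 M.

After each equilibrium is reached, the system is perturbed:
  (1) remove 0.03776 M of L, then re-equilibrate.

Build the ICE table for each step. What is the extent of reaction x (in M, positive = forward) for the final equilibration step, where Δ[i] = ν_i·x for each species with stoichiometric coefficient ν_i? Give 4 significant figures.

x = 6.4463e-04 M

Q₀ = 0.1729 vs Keq = 8859 ⇒ Q<K, forward
Step 1:
                   C          J          L
  Initial     0.1231     0.3208    0.06461
  Change      -0.117     -0.117     0.1755
  Equil     0.006131     0.2038     0.2401
  solve Keq expr → x = 0.05848; check Q = 8859
Then remove 0.03776 M of L.
Step 2:
                   C          J          L
  Initial   0.006131     0.2038     0.2023
  Change   -0.001289  -0.001289   0.001934
  Equil     0.004842     0.2025     0.2042
  solve Keq expr → x = 6.4463e-04; check Q = 8859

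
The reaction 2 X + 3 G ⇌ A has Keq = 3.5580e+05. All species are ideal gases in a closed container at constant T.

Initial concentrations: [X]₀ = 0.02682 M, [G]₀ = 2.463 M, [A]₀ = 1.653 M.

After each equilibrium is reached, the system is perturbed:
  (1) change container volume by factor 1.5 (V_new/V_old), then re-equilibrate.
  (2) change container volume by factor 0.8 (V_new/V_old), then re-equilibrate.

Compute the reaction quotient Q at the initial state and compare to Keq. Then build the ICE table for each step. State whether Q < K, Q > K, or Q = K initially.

Q₀ = 153.8 vs Keq = 3.5580e+05 ⇒ Q<K, forward
Step 1:
                  X         G         A
  Initial   0.02682     2.463     1.653
  Change   -0.02625  -0.03937   0.01312
  Equil   5.7352e-04     2.424     1.666
  solve Keq expr → x = 0.01312; check Q = 3.5580e+05
Then change container volume by factor 1.5 (V_new/V_old).
Step 2:
                  X         G         A
  Initial 3.8235e-04     1.616     1.111
  Change  4.7727e-04 7.1591e-04 -2.3864e-04
  Equil   8.5962e-04     1.616     1.111
  solve Keq expr → x = -2.3864e-04; check Q = 3.5580e+05
Then change container volume by factor 0.8 (V_new/V_old).
Step 3:
                  X         G         A
  Initial  0.001075     2.021     1.388
  Change  -3.8649e-04 -5.7973e-04 1.9324e-04
  Equil   6.8804e-04      2.02     1.388
  solve Keq expr → x = 1.9324e-04; check Q = 3.5580e+05

Q₀ = 153.8; Q < K (proceeds forward)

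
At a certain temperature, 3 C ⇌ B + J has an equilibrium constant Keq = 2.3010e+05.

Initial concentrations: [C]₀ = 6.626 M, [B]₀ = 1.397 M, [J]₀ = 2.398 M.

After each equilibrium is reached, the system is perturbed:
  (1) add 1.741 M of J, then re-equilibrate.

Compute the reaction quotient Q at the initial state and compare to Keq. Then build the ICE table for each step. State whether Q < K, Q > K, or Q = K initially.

Q₀ = 0.01152; Q < K (proceeds forward)

Q₀ = 0.01152 vs Keq = 2.3010e+05 ⇒ Q<K, forward
Step 1:
                    C           B           J
  init          6.626       1.397       2.398
  Δ            -6.584       2.195       2.195
  eq          0.04154       3.592       4.593
  solve Keq expr → x = 2.195; check Q = 2.3010e+05
Then add 1.741 M of J.
Step 2:
                    C           B           J
  init        0.04154       3.592       6.334
  Δ          0.004687   -0.001562   -0.001562
  eq          0.04623        3.59       6.332
  solve Keq expr → x = -0.001562; check Q = 2.3010e+05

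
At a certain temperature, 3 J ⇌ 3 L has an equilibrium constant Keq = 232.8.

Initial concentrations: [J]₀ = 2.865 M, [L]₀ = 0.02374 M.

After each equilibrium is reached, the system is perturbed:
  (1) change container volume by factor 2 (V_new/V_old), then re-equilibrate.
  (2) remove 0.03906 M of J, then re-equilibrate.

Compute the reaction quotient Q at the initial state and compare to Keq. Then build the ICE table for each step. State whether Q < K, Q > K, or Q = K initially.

Q₀ = 5.6894e-07 vs Keq = 232.8 ⇒ Q<K, forward
Step 1:
                   J          L
  init         2.865    0.02374
  Δ           -2.461      2.461
  eq          0.4039      2.485
  solve Keq expr → x = 0.8204; check Q = 232.8
Then change container volume by factor 2 (V_new/V_old).
Step 2:
                   J          L
  init         0.202      1.242
  Δ                0          0
  eq           0.202      1.242
  solve Keq expr → x = 0; check Q = 232.8
Then remove 0.03906 M of J.
Step 3:
                   J          L
  init        0.1629      1.242
  Δ           0.0336    -0.0336
  eq          0.1965      1.209
  solve Keq expr → x = -0.0112; check Q = 232.8

Q₀ = 5.6894e-07; Q < K (proceeds forward)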